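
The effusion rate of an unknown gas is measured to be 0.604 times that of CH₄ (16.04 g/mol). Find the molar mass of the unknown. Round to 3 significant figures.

44.0 g/mol

By Graham's law, rate_X/rate_CH₄ = √(M_CH₄/M_X).
0.604 = √(16.04/M_X)
M_X = 16.04 / 0.604² = 16.04 / 0.3648 = 44.0 g/mol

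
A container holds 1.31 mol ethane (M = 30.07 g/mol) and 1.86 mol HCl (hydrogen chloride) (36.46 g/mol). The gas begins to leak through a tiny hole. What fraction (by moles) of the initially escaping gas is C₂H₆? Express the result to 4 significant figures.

Rate_i ∝ x_i/√M_i (Graham's law weighted by mole fraction), so the effusate composition follows n_i/√M_i.
x_C₂H₆(eff) = (n_C₂H₆/√M_C₂H₆) / (n_C₂H₆/√M_C₂H₆ + n_HCl/√M_HCl)
= (1.31/√30.07) / (1.31/√30.07 + 1.86/√36.46) = 0.2389/(0.2389 + 0.3080) = 0.4368.

0.4368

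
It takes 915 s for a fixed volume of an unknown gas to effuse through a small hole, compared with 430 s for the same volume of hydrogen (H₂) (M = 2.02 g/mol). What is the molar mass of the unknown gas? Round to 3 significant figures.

By Graham's law, t_X/t_H₂ = √(M_X/M_H₂).
915/430 = 2.128 = √(M_X/2.02)
M_X = 2.02 × 2.128² = 2.02 × 4.528 = 9.15 g/mol

9.15 g/mol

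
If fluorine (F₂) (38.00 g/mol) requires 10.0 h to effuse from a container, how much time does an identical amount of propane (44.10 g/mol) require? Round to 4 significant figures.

Using Graham's law: t_C₃H₈/t_F₂ = √(M_C₃H₈/M_F₂) = √(44.10/38.00) = √1.161 = 1.077.
So the time for C₃H₈ is 10.0 × 1.077 = 10.77 h.

10.77 h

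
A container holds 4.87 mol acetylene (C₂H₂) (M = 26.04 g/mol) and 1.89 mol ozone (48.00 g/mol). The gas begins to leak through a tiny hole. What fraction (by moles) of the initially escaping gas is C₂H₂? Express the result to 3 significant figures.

0.778

Each component's effusion rate ∝ (its partial pressure)·(1/√M) ∝ n_i/√M_i.
Mole fraction of C₂H₂ in the effusate = (n_C₂H₂/√M_C₂H₂) / (n_C₂H₂/√M_C₂H₂ + n_O₃/√M_O₃)
= (4.87/√26.04) / (4.87/√26.04 + 1.89/√48.00) = 0.9544/(0.9544 + 0.2728) = 0.778.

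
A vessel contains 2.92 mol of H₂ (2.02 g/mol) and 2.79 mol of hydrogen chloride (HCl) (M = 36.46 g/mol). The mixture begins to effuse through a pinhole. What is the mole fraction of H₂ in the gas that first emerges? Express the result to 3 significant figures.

0.816

Each component's effusion rate ∝ (its partial pressure)·(1/√M) ∝ n_i/√M_i.
So x_H₂ in the escaping gas = (n_H₂/√M_H₂) / Σ(n_i/√M_i)
= (2.92/√2.02) / (2.92/√2.02 + 2.79/√36.46) = 2.055/(2.055 + 0.4621) = 0.816.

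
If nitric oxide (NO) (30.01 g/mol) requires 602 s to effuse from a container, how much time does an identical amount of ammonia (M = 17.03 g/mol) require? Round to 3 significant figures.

453 s

From Graham's law, t_NH₃/t_NO = √(M_NH₃/M_NO) = √(17.03/30.01) = √0.5675 = 0.7533.
So the time for NH₃ is 602 × 0.7533 = 453 s.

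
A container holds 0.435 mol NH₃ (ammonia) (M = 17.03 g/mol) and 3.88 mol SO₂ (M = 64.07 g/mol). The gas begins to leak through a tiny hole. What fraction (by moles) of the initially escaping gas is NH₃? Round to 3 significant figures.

0.179

The effusion rate of species i is ∝ p_i/√M_i ∝ n_i/√M_i.
x_NH₃(eff) = (n_NH₃/√M_NH₃) / (n_NH₃/√M_NH₃ + n_SO₂/√M_SO₂)
= (0.435/√17.03) / (0.435/√17.03 + 3.88/√64.07) = 0.1054/(0.1054 + 0.4847) = 0.179.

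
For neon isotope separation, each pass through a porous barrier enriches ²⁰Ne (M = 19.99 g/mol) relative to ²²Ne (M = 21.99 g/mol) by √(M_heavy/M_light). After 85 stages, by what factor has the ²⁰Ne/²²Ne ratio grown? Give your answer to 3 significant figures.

57.5

The single-stage factor is √(M_heavy/M_light), so 85 stages give [√(21.99/19.99)]^85 = (21.99/19.99)^(85/2).
= 1.10005^(85/2) = 57.5.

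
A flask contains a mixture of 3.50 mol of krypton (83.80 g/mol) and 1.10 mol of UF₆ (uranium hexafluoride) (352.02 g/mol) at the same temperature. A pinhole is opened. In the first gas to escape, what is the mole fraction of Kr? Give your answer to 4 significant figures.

Each component's effusion rate ∝ (its partial pressure)·(1/√M) ∝ n_i/√M_i.
x_Kr(eff) = (n_Kr/√M_Kr) / (n_Kr/√M_Kr + n_UF₆/√M_UF₆)
= (3.50/√83.80) / (3.50/√83.80 + 1.10/√352.02) = 0.3823/(0.3823 + 0.05863) = 0.8670.

0.8670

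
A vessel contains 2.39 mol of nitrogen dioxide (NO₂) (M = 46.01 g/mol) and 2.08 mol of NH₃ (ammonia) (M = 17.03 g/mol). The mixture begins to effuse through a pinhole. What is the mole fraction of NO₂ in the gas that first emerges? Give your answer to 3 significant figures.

0.411

The effusion rate of species i is ∝ p_i/√M_i ∝ n_i/√M_i.
x_NO₂(eff) = (n_NO₂/√M_NO₂) / (n_NO₂/√M_NO₂ + n_NH₃/√M_NH₃)
= (2.39/√46.01) / (2.39/√46.01 + 2.08/√17.03) = 0.3523/(0.3523 + 0.5040) = 0.411.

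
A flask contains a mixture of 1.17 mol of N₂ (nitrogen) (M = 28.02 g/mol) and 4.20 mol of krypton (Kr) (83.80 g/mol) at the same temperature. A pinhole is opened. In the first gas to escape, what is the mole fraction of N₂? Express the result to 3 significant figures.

0.325

Rate_i ∝ x_i/√M_i (Graham's law weighted by mole fraction), so the effusate composition follows n_i/√M_i.
So x_N₂ in the escaping gas = (n_N₂/√M_N₂) / Σ(n_i/√M_i)
= (1.17/√28.02) / (1.17/√28.02 + 4.20/√83.80) = 0.2210/(0.2210 + 0.4588) = 0.325.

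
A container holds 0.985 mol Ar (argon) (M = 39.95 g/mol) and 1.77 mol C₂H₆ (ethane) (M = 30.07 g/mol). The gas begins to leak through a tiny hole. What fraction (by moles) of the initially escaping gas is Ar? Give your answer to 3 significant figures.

0.326

Rate_i ∝ x_i/√M_i (Graham's law weighted by mole fraction), so the effusate composition follows n_i/√M_i.
x_Ar(eff) = (n_Ar/√M_Ar) / (n_Ar/√M_Ar + n_C₂H₆/√M_C₂H₆)
= (0.985/√39.95) / (0.985/√39.95 + 1.77/√30.07) = 0.1558/(0.1558 + 0.3228) = 0.326.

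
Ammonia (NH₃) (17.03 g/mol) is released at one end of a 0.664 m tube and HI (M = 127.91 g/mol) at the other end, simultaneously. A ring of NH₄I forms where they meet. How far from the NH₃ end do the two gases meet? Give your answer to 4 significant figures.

In equal time, each gas travels a distance ∝ its rate ∝ 1/√M, so d_NH₃/d_HI = √(M_HI/M_NH₃) = √(127.91/17.03) = 2.741.
With d_NH₃ + d_HI = 0.664 m, d_HI = 0.664/(1 + 2.741) = 0.1775 m.
d_NH₃ = 0.664 − 0.1775 = 0.4865 m.

0.4865 m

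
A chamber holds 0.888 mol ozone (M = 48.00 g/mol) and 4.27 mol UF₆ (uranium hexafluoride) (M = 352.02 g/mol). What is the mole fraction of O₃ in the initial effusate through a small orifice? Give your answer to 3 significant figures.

Effusion rate of each component ∝ n_i/√M_i (partial pressure × 1/√M).
x_O₃(eff) = (n_O₃/√M_O₃) / (n_O₃/√M_O₃ + n_UF₆/√M_UF₆)
= (0.888/√48.00) / (0.888/√48.00 + 4.27/√352.02) = 0.1282/(0.1282 + 0.2276) = 0.360.

0.360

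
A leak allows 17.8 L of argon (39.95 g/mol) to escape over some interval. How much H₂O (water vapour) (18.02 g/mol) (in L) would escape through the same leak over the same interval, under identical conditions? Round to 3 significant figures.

26.5 L

Since effusion rate ∝ 1/√M, rate_H₂O/rate_Ar = √(M_Ar/M_H₂O) = √(39.95/18.02) = √2.217 = 1.489.
So the volume for H₂O is 17.8 × 1.489 = 26.5 L.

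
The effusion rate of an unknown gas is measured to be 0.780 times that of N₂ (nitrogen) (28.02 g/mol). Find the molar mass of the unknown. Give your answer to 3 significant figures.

Since effusion rate ∝ 1/√M, rate_X/rate_N₂ = √(M_N₂/M_X).
0.780 = √(28.02/M_X)
M_X = 28.02 / 0.780² = 28.02 / 0.6084 = 46.1 g/mol

46.1 g/mol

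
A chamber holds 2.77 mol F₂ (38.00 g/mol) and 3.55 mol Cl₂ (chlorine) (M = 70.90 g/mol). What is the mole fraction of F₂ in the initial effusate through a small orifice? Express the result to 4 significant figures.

0.5159

Effusion rate of each component ∝ n_i/√M_i (partial pressure × 1/√M).
So x_F₂ in the escaping gas = (n_F₂/√M_F₂) / Σ(n_i/√M_i)
= (2.77/√38.00) / (2.77/√38.00 + 3.55/√70.90) = 0.4494/(0.4494 + 0.4216) = 0.5159.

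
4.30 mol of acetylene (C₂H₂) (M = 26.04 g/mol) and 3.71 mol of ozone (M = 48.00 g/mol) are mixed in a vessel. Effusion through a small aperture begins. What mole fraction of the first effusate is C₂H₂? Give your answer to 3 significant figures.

Each component's effusion rate ∝ (its partial pressure)·(1/√M) ∝ n_i/√M_i.
x_C₂H₂(eff) = (n_C₂H₂/√M_C₂H₂) / (n_C₂H₂/√M_C₂H₂ + n_O₃/√M_O₃)
= (4.30/√26.04) / (4.30/√26.04 + 3.71/√48.00) = 0.8427/(0.8427 + 0.5355) = 0.611.

0.611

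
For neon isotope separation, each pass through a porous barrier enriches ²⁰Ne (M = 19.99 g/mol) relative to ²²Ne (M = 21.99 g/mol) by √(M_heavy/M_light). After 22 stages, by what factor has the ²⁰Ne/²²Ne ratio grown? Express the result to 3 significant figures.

2.85

After 22 stages the ratio has grown by (√(21.99/19.99))^22 = (21.99/19.99)^(22/2).
= 1.10005^11 = 2.85.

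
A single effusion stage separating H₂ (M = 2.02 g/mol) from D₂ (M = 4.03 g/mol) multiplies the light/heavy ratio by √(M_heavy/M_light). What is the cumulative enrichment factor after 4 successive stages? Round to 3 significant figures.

3.98

After 4 stages the ratio has grown by (√(4.03/2.02))^4 = (4.03/2.02)^(4/2).
= 1.99505^2 = 3.98.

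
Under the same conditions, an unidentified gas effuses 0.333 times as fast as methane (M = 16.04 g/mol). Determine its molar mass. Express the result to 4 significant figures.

Using Graham's law: rate_X/rate_CH₄ = √(M_CH₄/M_X).
0.333 = √(16.04/M_X)
M_X = 16.04 / 0.333² = 16.04 / 0.1109 = 144.6 g/mol

144.6 g/mol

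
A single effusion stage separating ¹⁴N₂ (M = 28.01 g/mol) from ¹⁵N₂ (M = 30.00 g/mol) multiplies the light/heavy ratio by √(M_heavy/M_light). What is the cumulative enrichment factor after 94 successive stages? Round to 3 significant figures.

25.2

After 94 stages the ratio has grown by (√(30.00/28.01))^94 = (30.00/28.01)^(94/2).
= 1.07105^47 = 25.2.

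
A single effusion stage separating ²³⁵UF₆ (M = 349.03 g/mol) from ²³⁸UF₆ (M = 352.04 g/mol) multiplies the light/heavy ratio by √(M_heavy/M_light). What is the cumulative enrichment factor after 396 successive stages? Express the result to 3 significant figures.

5.48

After 396 stages the ratio has grown by (√(352.04/349.03))^396 = (352.04/349.03)^(396/2).
= 1.00862^198 = 5.48.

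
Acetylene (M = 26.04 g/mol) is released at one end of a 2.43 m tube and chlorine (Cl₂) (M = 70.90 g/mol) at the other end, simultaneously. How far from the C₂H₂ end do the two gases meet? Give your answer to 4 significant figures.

The fronts meet when d_C₂H₂ + d_Cl₂ = L with d_C₂H₂/d_Cl₂ = √(M_Cl₂/M_C₂H₂) (Graham's law). Here √(M_Cl₂/M_C₂H₂) = √(70.90/26.04) = 1.650.
With d_C₂H₂ + d_Cl₂ = 2.43 m, d_Cl₂ = 2.43/(1 + 1.650) = 0.9170 m.
d_C₂H₂ = 2.43 − 0.9170 = 1.513 m.

1.513 m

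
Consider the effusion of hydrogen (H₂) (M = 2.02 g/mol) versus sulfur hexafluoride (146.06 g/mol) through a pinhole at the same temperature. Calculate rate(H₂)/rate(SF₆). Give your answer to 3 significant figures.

8.50

Using Graham's law: rate_H₂/rate_SF₆ = √(M_SF₆/M_H₂) = √(146.06/2.02) = √72.31 = 8.50.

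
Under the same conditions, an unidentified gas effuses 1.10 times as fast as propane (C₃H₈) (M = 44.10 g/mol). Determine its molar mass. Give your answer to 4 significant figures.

36.45 g/mol

Graham's law gives rate_X/rate_C₃H₈ = √(M_C₃H₈/M_X).
1.10 = √(44.10/M_X)
M_X = 44.10 / 1.10² = 44.10 / 1.210 = 36.45 g/mol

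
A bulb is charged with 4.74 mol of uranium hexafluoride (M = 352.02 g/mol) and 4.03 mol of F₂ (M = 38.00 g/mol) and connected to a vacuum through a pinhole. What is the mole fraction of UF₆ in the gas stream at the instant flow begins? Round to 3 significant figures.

0.279

The effusion rate of species i is ∝ p_i/√M_i ∝ n_i/√M_i.
So x_UF₆ in the escaping gas = (n_UF₆/√M_UF₆) / Σ(n_i/√M_i)
= (4.74/√352.02) / (4.74/√352.02 + 4.03/√38.00) = 0.2526/(0.2526 + 0.6538) = 0.279.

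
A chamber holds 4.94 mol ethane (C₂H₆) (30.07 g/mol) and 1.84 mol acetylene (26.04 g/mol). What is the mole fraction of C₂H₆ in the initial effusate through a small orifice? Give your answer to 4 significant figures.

The effusion rate of species i is ∝ p_i/√M_i ∝ n_i/√M_i.
x_C₂H₆(eff) = (n_C₂H₆/√M_C₂H₆) / (n_C₂H₆/√M_C₂H₆ + n_C₂H₂/√M_C₂H₂)
= (4.94/√30.07) / (4.94/√30.07 + 1.84/√26.04) = 0.9009/(0.9009 + 0.3606) = 0.7142.

0.7142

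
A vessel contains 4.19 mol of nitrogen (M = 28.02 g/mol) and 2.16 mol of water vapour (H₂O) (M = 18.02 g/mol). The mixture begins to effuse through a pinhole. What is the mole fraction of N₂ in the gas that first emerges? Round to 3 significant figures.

0.609

Rate_i ∝ x_i/√M_i (Graham's law weighted by mole fraction), so the effusate composition follows n_i/√M_i.
So x_N₂ in the escaping gas = (n_N₂/√M_N₂) / Σ(n_i/√M_i)
= (4.19/√28.02) / (4.19/√28.02 + 2.16/√18.02) = 0.7916/(0.7916 + 0.5088) = 0.609.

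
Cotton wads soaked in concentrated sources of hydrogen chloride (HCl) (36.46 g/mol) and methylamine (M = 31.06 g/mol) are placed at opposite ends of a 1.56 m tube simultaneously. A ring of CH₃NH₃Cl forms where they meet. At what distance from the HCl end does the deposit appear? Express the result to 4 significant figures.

Distances travelled in equal time are proportional to diffusion rates, so d_HCl/d_CH₃NH₂ = √(M_CH₃NH₂/M_HCl) = √(31.06/36.46) = 0.9230.
With d_HCl + d_CH₃NH₂ = 1.56 m, d_CH₃NH₂ = 1.56/(1 + 0.9230) = 0.8112 m.
d_HCl = 1.56 − 0.8112 = 0.7488 m.

0.7488 m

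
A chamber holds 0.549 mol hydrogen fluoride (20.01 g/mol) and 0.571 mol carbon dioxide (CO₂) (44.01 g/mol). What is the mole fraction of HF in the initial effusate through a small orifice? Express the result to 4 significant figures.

Each component's effusion rate ∝ (its partial pressure)·(1/√M) ∝ n_i/√M_i.
Mole fraction of HF in the effusate = (n_HF/√M_HF) / (n_HF/√M_HF + n_CO₂/√M_CO₂)
= (0.549/√20.01) / (0.549/√20.01 + 0.571/√44.01) = 0.1227/(0.1227 + 0.08607) = 0.5878.

0.5878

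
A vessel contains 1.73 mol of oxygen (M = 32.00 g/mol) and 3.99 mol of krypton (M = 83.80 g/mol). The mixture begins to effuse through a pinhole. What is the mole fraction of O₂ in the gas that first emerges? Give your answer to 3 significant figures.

Each component's effusion rate ∝ (its partial pressure)·(1/√M) ∝ n_i/√M_i.
x_O₂(eff) = (n_O₂/√M_O₂) / (n_O₂/√M_O₂ + n_Kr/√M_Kr)
= (1.73/√32.00) / (1.73/√32.00 + 3.99/√83.80) = 0.3058/(0.3058 + 0.4359) = 0.412.

0.412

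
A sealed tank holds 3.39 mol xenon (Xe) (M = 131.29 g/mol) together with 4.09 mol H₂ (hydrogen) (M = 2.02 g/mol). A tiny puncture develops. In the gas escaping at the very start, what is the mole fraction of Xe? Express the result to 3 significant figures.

0.0932

Each component's effusion rate ∝ (its partial pressure)·(1/√M) ∝ n_i/√M_i.
Mole fraction of Xe in the effusate = (n_Xe/√M_Xe) / (n_Xe/√M_Xe + n_H₂/√M_H₂)
= (3.39/√131.29) / (3.39/√131.29 + 4.09/√2.02) = 0.2959/(0.2959 + 2.878) = 0.0932.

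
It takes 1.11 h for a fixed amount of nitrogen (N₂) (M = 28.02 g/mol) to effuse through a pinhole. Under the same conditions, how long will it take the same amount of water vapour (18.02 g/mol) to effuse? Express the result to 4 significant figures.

Using Graham's law: t_H₂O/t_N₂ = √(M_H₂O/M_N₂) = √(18.02/28.02) = √0.6431 = 0.8019.
So the time for H₂O is 1.11 × 0.8019 = 0.8902 h.

0.8902 h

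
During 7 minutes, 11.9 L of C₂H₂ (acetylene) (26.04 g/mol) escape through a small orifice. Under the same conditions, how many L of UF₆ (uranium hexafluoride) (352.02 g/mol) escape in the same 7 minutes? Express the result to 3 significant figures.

By Graham's law, rate_UF₆/rate_C₂H₂ = √(M_C₂H₂/M_UF₆) = √(26.04/352.02) = √0.07397 = 0.2720.
So the volume for UF₆ is 11.9 × 0.2720 = 3.24 L.

3.24 L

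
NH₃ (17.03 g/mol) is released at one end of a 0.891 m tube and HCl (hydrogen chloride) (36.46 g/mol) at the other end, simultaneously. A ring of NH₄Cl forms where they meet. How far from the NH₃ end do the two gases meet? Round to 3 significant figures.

Distances travelled in equal time are proportional to diffusion rates, so d_NH₃/d_HCl = √(M_HCl/M_NH₃) = √(36.46/17.03) = 1.463.
With d_NH₃ + d_HCl = 0.891 m, d_HCl = 0.891/(1 + 1.463) = 0.3617 m.
d_NH₃ = 0.891 − 0.3617 = 0.529 m.

0.529 m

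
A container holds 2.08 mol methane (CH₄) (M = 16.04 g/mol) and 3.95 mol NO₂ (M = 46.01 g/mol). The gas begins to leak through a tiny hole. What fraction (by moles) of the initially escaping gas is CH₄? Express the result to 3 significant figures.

Rate_i ∝ x_i/√M_i (Graham's law weighted by mole fraction), so the effusate composition follows n_i/√M_i.
So x_CH₄ in the escaping gas = (n_CH₄/√M_CH₄) / Σ(n_i/√M_i)
= (2.08/√16.04) / (2.08/√16.04 + 3.95/√46.01) = 0.5194/(0.5194 + 0.5823) = 0.471.

0.471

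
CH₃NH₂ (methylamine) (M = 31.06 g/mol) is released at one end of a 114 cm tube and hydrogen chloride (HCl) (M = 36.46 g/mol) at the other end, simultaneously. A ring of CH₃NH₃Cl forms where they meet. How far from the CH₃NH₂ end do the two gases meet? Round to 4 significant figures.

In equal time, each gas travels a distance ∝ its rate ∝ 1/√M, so d_CH₃NH₂/d_HCl = √(M_HCl/M_CH₃NH₂) = √(36.46/31.06) = 1.083.
With d_CH₃NH₂ + d_HCl = 114 cm, d_HCl = 114/(1 + 1.083) = 54.72 cm.
d_CH₃NH₂ = 114 − 54.72 = 59.28 cm.

59.28 cm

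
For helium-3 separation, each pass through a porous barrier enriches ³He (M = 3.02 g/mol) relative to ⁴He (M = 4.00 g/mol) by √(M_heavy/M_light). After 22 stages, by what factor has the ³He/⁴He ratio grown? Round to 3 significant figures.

22.0

After 22 stages the ratio has grown by (√(4.00/3.02))^22 = (4.00/3.02)^(22/2).
= 1.32450^11 = 22.0.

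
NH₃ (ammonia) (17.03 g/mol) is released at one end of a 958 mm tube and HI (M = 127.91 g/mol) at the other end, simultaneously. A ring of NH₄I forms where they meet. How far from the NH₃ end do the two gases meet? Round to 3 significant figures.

Distances travelled in equal time are proportional to diffusion rates, so d_NH₃/d_HI = √(M_HI/M_NH₃) = √(127.91/17.03) = 2.741.
With d_NH₃ + d_HI = 958 mm, d_HI = 958/(1 + 2.741) = 256.1 mm.
d_NH₃ = 958 − 256.1 = 702 mm.

702 mm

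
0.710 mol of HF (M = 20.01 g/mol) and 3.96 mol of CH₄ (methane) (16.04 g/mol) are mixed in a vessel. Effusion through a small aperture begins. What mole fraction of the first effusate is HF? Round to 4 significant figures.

Rate_i ∝ x_i/√M_i (Graham's law weighted by mole fraction), so the effusate composition follows n_i/√M_i.
So x_HF in the escaping gas = (n_HF/√M_HF) / Σ(n_i/√M_i)
= (0.710/√20.01) / (0.710/√20.01 + 3.96/√16.04) = 0.1587/(0.1587 + 0.9888) = 0.1383.

0.1383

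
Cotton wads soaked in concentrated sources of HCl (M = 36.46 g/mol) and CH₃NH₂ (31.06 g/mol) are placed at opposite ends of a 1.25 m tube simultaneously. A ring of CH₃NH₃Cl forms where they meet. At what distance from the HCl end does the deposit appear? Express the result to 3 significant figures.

In equal time, each gas travels a distance ∝ its rate ∝ 1/√M, so d_HCl/d_CH₃NH₂ = √(M_CH₃NH₂/M_HCl) = √(31.06/36.46) = 0.9230.
With d_HCl + d_CH₃NH₂ = 1.25 m, d_CH₃NH₂ = 1.25/(1 + 0.9230) = 0.6500 m.
d_HCl = 1.25 − 0.6500 = 0.600 m.

0.600 m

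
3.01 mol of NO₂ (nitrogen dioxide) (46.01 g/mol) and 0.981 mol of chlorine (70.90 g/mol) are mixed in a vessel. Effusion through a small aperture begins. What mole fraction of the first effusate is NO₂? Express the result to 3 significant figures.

0.792

Rate_i ∝ x_i/√M_i (Graham's law weighted by mole fraction), so the effusate composition follows n_i/√M_i.
x_NO₂(eff) = (n_NO₂/√M_NO₂) / (n_NO₂/√M_NO₂ + n_Cl₂/√M_Cl₂)
= (3.01/√46.01) / (3.01/√46.01 + 0.981/√70.90) = 0.4438/(0.4438 + 0.1165) = 0.792.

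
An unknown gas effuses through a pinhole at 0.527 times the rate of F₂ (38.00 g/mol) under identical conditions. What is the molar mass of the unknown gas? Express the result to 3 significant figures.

137 g/mol

From Graham's law, rate_X/rate_F₂ = √(M_F₂/M_X).
0.527 = √(38.00/M_X)
M_X = 38.00 / 0.527² = 38.00 / 0.2777 = 137 g/mol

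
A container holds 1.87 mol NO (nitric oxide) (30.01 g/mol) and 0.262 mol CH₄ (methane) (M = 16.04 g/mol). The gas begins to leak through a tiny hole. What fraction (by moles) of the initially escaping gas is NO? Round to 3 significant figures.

0.839

Rate_i ∝ x_i/√M_i (Graham's law weighted by mole fraction), so the effusate composition follows n_i/√M_i.
Mole fraction of NO in the effusate = (n_NO/√M_NO) / (n_NO/√M_NO + n_CH₄/√M_CH₄)
= (1.87/√30.01) / (1.87/√30.01 + 0.262/√16.04) = 0.3414/(0.3414 + 0.06542) = 0.839.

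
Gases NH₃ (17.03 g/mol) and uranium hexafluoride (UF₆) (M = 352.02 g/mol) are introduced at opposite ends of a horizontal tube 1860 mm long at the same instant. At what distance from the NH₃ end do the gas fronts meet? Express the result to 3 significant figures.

1520 mm

Graham's law gives d_NH₃/d_UF₆ = rate_NH₃/rate_UF₆ = √(M_UF₆/M_NH₃) = √(352.02/17.03) = 4.546.
With d_NH₃ + d_UF₆ = 1860 mm, d_UF₆ = 1860/(1 + 4.546) = 335.3 mm.
d_NH₃ = 1860 − 335.3 = 1520 mm.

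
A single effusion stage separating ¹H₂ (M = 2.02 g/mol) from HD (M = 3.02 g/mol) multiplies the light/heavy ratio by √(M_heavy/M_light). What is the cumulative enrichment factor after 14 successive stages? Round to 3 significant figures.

After 14 stages the ratio has grown by (√(3.02/2.02))^14 = (3.02/2.02)^(14/2).
= 1.49505^7 = 16.7.

16.7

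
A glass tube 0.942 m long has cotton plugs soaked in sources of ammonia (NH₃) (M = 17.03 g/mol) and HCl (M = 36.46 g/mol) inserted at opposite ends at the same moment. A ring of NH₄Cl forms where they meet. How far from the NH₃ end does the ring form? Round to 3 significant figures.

0.560 m

The fronts meet when d_NH₃ + d_HCl = L with d_NH₃/d_HCl = √(M_HCl/M_NH₃) (Graham's law). Here √(M_HCl/M_NH₃) = √(36.46/17.03) = 1.463.
With d_NH₃ + d_HCl = 0.942 m, d_HCl = 0.942/(1 + 1.463) = 0.3824 m.
d_NH₃ = 0.942 − 0.3824 = 0.560 m.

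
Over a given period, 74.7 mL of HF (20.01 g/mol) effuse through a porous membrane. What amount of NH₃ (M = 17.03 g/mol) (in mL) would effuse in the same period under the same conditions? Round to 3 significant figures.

Using Graham's law: rate_NH₃/rate_HF = √(M_HF/M_NH₃) = √(20.01/17.03) = √1.175 = 1.084.
So the volume for NH₃ is 74.7 × 1.084 = 81.0 mL.

81.0 mL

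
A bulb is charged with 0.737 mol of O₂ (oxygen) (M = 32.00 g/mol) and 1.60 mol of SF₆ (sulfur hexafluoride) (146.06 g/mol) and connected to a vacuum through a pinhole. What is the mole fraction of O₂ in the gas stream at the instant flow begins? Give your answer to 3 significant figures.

0.496

The effusion rate of species i is ∝ p_i/√M_i ∝ n_i/√M_i.
Mole fraction of O₂ in the effusate = (n_O₂/√M_O₂) / (n_O₂/√M_O₂ + n_SF₆/√M_SF₆)
= (0.737/√32.00) / (0.737/√32.00 + 1.60/√146.06) = 0.1303/(0.1303 + 0.1324) = 0.496.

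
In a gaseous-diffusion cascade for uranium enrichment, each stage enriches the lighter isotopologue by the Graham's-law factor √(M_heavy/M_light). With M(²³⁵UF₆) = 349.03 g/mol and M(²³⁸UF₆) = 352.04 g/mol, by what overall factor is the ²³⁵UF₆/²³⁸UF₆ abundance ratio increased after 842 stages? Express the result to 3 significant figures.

37.2

Overall factor = α^842 with α = √(352.04/349.03), i.e. (352.04/349.03)^(842/2).
= 1.00862^421 = 37.2.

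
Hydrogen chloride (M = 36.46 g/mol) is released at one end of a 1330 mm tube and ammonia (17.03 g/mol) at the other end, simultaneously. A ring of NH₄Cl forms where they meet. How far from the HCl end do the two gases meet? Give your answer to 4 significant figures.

540.0 mm

Graham's law gives d_HCl/d_NH₃ = rate_HCl/rate_NH₃ = √(M_NH₃/M_HCl) = √(17.03/36.46) = 0.6834.
With d_HCl + d_NH₃ = 1330 mm, d_NH₃ = 1330/(1 + 0.6834) = 790.0 mm.
d_HCl = 1330 − 790.0 = 540.0 mm.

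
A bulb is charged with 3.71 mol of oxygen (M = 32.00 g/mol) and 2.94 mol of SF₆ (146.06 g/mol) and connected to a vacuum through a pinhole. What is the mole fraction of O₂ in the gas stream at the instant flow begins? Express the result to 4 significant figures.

The effusion rate of species i is ∝ p_i/√M_i ∝ n_i/√M_i.
x_O₂(eff) = (n_O₂/√M_O₂) / (n_O₂/√M_O₂ + n_SF₆/√M_SF₆)
= (3.71/√32.00) / (3.71/√32.00 + 2.94/√146.06) = 0.6558/(0.6558 + 0.2433) = 0.7294.

0.7294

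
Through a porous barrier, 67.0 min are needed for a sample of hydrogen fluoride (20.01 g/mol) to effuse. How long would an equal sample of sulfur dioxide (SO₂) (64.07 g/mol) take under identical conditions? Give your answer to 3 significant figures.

Using Graham's law: t_SO₂/t_HF = √(M_SO₂/M_HF) = √(64.07/20.01) = √3.202 = 1.789.
So the time for SO₂ is 67.0 × 1.789 = 120 min.

120 min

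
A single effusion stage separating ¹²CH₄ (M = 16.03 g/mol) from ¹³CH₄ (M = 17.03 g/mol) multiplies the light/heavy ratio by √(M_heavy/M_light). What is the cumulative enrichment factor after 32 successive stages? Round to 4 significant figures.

Overall factor = α^32 with α = √(17.03/16.03), i.e. (17.03/16.03)^(32/2).
= 1.06238^16 = 2.633.

2.633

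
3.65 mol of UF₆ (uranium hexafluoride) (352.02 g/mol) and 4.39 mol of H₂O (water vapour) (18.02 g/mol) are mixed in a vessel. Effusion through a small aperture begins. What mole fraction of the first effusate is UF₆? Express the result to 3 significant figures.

0.158

Rate_i ∝ x_i/√M_i (Graham's law weighted by mole fraction), so the effusate composition follows n_i/√M_i.
So x_UF₆ in the escaping gas = (n_UF₆/√M_UF₆) / Σ(n_i/√M_i)
= (3.65/√352.02) / (3.65/√352.02 + 4.39/√18.02) = 0.1945/(0.1945 + 1.034) = 0.158.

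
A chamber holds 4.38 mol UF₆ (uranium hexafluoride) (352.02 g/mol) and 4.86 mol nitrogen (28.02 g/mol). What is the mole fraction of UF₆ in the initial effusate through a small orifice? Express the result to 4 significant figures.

0.2027

Each component's effusion rate ∝ (its partial pressure)·(1/√M) ∝ n_i/√M_i.
So x_UF₆ in the escaping gas = (n_UF₆/√M_UF₆) / Σ(n_i/√M_i)
= (4.38/√352.02) / (4.38/√352.02 + 4.86/√28.02) = 0.2334/(0.2334 + 0.9181) = 0.2027.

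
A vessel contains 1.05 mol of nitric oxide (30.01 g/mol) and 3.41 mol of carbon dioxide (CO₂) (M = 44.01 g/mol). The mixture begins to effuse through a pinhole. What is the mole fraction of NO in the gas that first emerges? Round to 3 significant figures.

Each component's effusion rate ∝ (its partial pressure)·(1/√M) ∝ n_i/√M_i.
So x_NO in the escaping gas = (n_NO/√M_NO) / Σ(n_i/√M_i)
= (1.05/√30.01) / (1.05/√30.01 + 3.41/√44.01) = 0.1917/(0.1917 + 0.5140) = 0.272.

0.272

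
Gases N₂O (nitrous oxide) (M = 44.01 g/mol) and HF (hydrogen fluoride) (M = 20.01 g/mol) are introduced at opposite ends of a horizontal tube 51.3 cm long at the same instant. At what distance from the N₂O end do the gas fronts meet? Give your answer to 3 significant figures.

The fronts meet when d_N₂O + d_HF = L with d_N₂O/d_HF = √(M_HF/M_N₂O) (Graham's law). Here √(M_HF/M_N₂O) = √(20.01/44.01) = 0.6743.
With d_N₂O + d_HF = 51.3 cm, d_HF = 51.3/(1 + 0.6743) = 30.64 cm.
d_N₂O = 51.3 − 30.64 = 20.7 cm.

20.7 cm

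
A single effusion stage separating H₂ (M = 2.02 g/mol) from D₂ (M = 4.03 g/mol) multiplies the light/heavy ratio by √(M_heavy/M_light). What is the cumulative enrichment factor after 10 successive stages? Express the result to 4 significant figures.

After 10 stages the ratio has grown by (√(4.03/2.02))^10 = (4.03/2.02)^(10/2).
= 1.99505^5 = 31.61.

31.61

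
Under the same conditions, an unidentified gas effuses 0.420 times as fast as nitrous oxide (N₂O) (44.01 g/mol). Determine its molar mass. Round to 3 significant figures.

249 g/mol

Graham's law gives rate_X/rate_N₂O = √(M_N₂O/M_X).
0.420 = √(44.01/M_X)
M_X = 44.01 / 0.420² = 44.01 / 0.1764 = 249 g/mol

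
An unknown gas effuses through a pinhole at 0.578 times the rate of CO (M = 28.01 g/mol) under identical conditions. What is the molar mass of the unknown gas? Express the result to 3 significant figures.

83.8 g/mol

By Graham's law, rate_X/rate_CO = √(M_CO/M_X).
0.578 = √(28.01/M_X)
M_X = 28.01 / 0.578² = 28.01 / 0.3341 = 83.8 g/mol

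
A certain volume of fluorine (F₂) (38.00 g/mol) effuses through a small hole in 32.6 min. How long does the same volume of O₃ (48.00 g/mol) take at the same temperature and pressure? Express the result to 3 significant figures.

36.6 min

By Graham's law, t_O₃/t_F₂ = √(M_O₃/M_F₂) = √(48.00/38.00) = √1.263 = 1.124.
So the time for O₃ is 32.6 × 1.124 = 36.6 min.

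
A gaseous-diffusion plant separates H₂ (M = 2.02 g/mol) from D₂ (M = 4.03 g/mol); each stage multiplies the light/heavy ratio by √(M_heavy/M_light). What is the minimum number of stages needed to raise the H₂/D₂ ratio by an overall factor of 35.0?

11

Single-stage factor α = √(4.03/2.02), so ln α = ½ ln(1.99505) = 0.3453.
Need α^N ≥ 35.0 ⇒ N ≥ ln(35.0) / ln α = 3.555 / 0.3453 = 10.30.
Minimum whole number of stages: N = 11.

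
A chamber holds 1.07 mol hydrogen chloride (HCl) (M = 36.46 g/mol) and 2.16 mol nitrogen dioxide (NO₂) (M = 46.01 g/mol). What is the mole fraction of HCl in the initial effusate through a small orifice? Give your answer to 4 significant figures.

Each component's effusion rate ∝ (its partial pressure)·(1/√M) ∝ n_i/√M_i.
Mole fraction of HCl in the effusate = (n_HCl/√M_HCl) / (n_HCl/√M_HCl + n_NO₂/√M_NO₂)
= (1.07/√36.46) / (1.07/√36.46 + 2.16/√46.01) = 0.1772/(0.1772 + 0.3184) = 0.3575.

0.3575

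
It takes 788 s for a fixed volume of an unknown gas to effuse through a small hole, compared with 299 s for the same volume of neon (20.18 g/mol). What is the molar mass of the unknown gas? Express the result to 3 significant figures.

Since effusion rate ∝ 1/√M, t_X/t_Ne = √(M_X/M_Ne).
788/299 = 2.635 = √(M_X/20.18)
M_X = 20.18 × 2.635² = 20.18 × 6.946 = 140 g/mol

140 g/mol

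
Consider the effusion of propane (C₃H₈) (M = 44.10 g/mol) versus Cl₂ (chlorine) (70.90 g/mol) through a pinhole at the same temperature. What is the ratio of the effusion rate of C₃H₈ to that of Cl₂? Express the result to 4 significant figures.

1.268

Since effusion rate ∝ 1/√M, rate_C₃H₈/rate_Cl₂ = √(M_Cl₂/M_C₃H₈) = √(70.90/44.10) = √1.608 = 1.268.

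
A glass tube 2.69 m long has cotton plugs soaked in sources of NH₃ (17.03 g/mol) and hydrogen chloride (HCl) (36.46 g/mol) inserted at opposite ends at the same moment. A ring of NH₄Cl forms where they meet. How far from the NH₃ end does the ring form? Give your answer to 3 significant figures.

Distances travelled in equal time are proportional to diffusion rates, so d_NH₃/d_HCl = √(M_HCl/M_NH₃) = √(36.46/17.03) = 1.463.
With d_NH₃ + d_HCl = 2.69 m, d_HCl = 2.69/(1 + 1.463) = 1.092 m.
d_NH₃ = 2.69 − 1.092 = 1.60 m.

1.60 m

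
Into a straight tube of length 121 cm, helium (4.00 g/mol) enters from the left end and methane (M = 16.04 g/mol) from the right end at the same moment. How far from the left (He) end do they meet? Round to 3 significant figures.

80.7 cm

Distances travelled in equal time are proportional to diffusion rates, so d_He/d_CH₄ = √(M_CH₄/M_He) = √(16.04/4.00) = 2.002.
With d_He + d_CH₄ = 121 cm, d_CH₄ = 121/(1 + 2.002) = 40.30 cm.
d_He = 121 − 40.30 = 80.7 cm.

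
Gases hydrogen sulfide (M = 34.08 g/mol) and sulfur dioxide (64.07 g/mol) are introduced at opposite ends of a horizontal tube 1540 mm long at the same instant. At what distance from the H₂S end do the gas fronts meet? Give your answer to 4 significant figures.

890.5 mm

The fronts meet when d_H₂S + d_SO₂ = L with d_H₂S/d_SO₂ = √(M_SO₂/M_H₂S) (Graham's law). Here √(M_SO₂/M_H₂S) = √(64.07/34.08) = 1.371.
With d_H₂S + d_SO₂ = 1540 mm, d_SO₂ = 1540/(1 + 1.371) = 649.5 mm.
d_H₂S = 1540 − 649.5 = 890.5 mm.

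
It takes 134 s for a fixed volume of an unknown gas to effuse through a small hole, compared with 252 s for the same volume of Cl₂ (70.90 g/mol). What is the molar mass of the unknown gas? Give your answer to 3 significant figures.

20.0 g/mol

Using Graham's law: t_X/t_Cl₂ = √(M_X/M_Cl₂).
134/252 = 0.5317 = √(M_X/70.90)
M_X = 70.90 × 0.5317² = 70.90 × 0.2828 = 20.0 g/mol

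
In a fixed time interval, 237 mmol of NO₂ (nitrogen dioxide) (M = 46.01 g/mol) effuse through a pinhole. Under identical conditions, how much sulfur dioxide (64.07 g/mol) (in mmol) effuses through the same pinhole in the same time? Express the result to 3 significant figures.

Since effusion rate ∝ 1/√M, rate_SO₂/rate_NO₂ = √(M_NO₂/M_SO₂) = √(46.01/64.07) = √0.7181 = 0.8474.
So the amount for SO₂ is 237 × 0.8474 = 201 mmol.

201 mmol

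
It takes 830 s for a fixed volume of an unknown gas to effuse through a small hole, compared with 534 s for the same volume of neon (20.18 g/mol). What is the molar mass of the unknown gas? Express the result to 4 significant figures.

Using Graham's law: t_X/t_Ne = √(M_X/M_Ne).
830/534 = 1.554 = √(M_X/20.18)
M_X = 20.18 × 1.554² = 20.18 × 2.416 = 48.75 g/mol

48.75 g/mol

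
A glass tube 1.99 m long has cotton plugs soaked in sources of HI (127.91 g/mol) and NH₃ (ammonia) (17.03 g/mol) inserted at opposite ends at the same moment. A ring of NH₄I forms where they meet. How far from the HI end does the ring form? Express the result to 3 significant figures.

Graham's law gives d_HI/d_NH₃ = rate_HI/rate_NH₃ = √(M_NH₃/M_HI) = √(17.03/127.91) = 0.3649.
With d_HI + d_NH₃ = 1.99 m, d_NH₃ = 1.99/(1 + 0.3649) = 1.458 m.
d_HI = 1.99 − 1.458 = 0.532 m.

0.532 m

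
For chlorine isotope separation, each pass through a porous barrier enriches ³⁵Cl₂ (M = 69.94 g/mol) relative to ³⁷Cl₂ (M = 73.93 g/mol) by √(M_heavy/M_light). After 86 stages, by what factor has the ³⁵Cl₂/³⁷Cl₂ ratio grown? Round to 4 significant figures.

Each stage multiplies the ratio by α = √(73.93/69.94), so after 86 stages the overall factor is α^86 = (73.93/69.94)^(86/2).
= 1.05705^43 = 10.87.

10.87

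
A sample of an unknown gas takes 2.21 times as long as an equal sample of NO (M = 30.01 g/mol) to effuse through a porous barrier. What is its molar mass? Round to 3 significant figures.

Since effusion rate ∝ 1/√M, t_X/t_NO = √(M_X/M_NO).
2.21 = √(M_X/30.01)
M_X = 30.01 × 2.21² = 30.01 × 4.884 = 147 g/mol

147 g/mol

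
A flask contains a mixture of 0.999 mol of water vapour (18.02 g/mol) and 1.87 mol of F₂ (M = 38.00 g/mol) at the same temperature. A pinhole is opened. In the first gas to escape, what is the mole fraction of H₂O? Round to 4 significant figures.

0.4369

The effusion rate of species i is ∝ p_i/√M_i ∝ n_i/√M_i.
Mole fraction of H₂O in the effusate = (n_H₂O/√M_H₂O) / (n_H₂O/√M_H₂O + n_F₂/√M_F₂)
= (0.999/√18.02) / (0.999/√18.02 + 1.87/√38.00) = 0.2353/(0.2353 + 0.3034) = 0.4369.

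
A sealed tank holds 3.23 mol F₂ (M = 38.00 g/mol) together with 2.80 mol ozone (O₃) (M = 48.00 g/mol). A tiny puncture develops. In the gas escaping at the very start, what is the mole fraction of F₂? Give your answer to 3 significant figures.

0.565

The effusion rate of species i is ∝ p_i/√M_i ∝ n_i/√M_i.
So x_F₂ in the escaping gas = (n_F₂/√M_F₂) / Σ(n_i/√M_i)
= (3.23/√38.00) / (3.23/√38.00 + 2.80/√48.00) = 0.5240/(0.5240 + 0.4041) = 0.565.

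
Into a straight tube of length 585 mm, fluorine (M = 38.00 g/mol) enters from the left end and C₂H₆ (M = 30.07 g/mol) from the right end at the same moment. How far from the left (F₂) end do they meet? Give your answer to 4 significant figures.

275.4 mm

Graham's law gives d_F₂/d_C₂H₆ = rate_F₂/rate_C₂H₆ = √(M_C₂H₆/M_F₂) = √(30.07/38.00) = 0.8896.
With d_F₂ + d_C₂H₆ = 585 mm, d_C₂H₆ = 585/(1 + 0.8896) = 309.6 mm.
d_F₂ = 585 − 309.6 = 275.4 mm.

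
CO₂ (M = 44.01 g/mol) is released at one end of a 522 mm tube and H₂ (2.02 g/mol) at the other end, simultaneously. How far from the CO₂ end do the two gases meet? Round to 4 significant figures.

92.10 mm

The fronts meet when d_CO₂ + d_H₂ = L with d_CO₂/d_H₂ = √(M_H₂/M_CO₂) (Graham's law). Here √(M_H₂/M_CO₂) = √(2.02/44.01) = 0.2142.
With d_CO₂ + d_H₂ = 522 mm, d_H₂ = 522/(1 + 0.2142) = 429.9 mm.
d_CO₂ = 522 − 429.9 = 92.10 mm.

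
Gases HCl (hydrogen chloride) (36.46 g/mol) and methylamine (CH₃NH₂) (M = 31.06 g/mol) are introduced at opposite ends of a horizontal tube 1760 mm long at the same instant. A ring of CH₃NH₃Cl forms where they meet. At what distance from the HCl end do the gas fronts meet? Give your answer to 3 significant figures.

845 mm

Distances travelled in equal time are proportional to diffusion rates, so d_HCl/d_CH₃NH₂ = √(M_CH₃NH₂/M_HCl) = √(31.06/36.46) = 0.9230.
With d_HCl + d_CH₃NH₂ = 1760 mm, d_CH₃NH₂ = 1760/(1 + 0.9230) = 915.2 mm.
d_HCl = 1760 − 915.2 = 845 mm.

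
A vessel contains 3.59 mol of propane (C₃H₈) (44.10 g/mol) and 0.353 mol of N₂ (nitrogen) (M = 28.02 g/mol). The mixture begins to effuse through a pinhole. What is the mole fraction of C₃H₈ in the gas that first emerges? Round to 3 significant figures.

0.890

Effusion rate of each component ∝ n_i/√M_i (partial pressure × 1/√M).
x_C₃H₈(eff) = (n_C₃H₈/√M_C₃H₈) / (n_C₃H₈/√M_C₃H₈ + n_N₂/√M_N₂)
= (3.59/√44.10) / (3.59/√44.10 + 0.353/√28.02) = 0.5406/(0.5406 + 0.06669) = 0.890.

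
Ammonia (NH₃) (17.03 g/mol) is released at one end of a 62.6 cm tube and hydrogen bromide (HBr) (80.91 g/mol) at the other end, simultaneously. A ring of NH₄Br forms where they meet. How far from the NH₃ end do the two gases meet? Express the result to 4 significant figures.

Graham's law gives d_NH₃/d_HBr = rate_NH₃/rate_HBr = √(M_HBr/M_NH₃) = √(80.91/17.03) = 2.180.
With d_NH₃ + d_HBr = 62.6 cm, d_HBr = 62.6/(1 + 2.180) = 19.69 cm.
d_NH₃ = 62.6 − 19.69 = 42.91 cm.

42.91 cm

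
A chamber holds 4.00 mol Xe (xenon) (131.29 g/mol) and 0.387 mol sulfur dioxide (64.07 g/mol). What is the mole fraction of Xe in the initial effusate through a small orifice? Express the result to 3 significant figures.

Effusion rate of each component ∝ n_i/√M_i (partial pressure × 1/√M).
Mole fraction of Xe in the effusate = (n_Xe/√M_Xe) / (n_Xe/√M_Xe + n_SO₂/√M_SO₂)
= (4.00/√131.29) / (4.00/√131.29 + 0.387/√64.07) = 0.3491/(0.3491 + 0.04835) = 0.878.

0.878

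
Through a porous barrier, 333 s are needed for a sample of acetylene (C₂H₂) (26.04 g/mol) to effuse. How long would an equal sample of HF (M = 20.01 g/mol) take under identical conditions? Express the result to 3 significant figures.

292 s

Using Graham's law: t_HF/t_C₂H₂ = √(M_HF/M_C₂H₂) = √(20.01/26.04) = √0.7684 = 0.8766.
So the time for HF is 333 × 0.8766 = 292 s.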